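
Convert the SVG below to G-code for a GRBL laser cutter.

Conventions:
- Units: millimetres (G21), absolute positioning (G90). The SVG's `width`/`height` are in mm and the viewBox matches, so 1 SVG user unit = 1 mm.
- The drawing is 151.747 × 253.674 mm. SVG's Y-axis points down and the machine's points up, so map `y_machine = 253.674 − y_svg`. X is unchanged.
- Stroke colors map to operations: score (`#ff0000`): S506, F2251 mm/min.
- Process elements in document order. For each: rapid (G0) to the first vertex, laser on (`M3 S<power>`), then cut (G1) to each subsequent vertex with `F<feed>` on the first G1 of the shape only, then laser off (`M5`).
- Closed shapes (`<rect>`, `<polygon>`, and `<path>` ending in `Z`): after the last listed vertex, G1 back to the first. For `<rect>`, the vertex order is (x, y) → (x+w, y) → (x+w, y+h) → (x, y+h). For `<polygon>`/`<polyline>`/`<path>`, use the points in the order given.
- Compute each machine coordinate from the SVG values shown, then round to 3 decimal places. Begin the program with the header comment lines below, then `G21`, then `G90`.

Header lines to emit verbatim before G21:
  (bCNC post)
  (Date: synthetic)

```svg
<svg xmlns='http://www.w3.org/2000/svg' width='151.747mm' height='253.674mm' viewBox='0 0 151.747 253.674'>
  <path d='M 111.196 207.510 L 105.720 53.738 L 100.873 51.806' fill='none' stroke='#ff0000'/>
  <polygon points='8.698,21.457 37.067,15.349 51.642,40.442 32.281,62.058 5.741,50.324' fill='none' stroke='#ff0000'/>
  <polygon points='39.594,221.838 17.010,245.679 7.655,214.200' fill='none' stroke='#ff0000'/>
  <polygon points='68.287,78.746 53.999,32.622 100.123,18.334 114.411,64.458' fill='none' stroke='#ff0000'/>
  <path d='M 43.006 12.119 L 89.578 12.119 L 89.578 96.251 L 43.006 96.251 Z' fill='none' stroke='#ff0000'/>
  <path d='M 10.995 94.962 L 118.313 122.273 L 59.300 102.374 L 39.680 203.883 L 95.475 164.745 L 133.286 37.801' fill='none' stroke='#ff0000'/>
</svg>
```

(bCNC post)
(Date: synthetic)
G21
G90
G0 X111.196 Y46.164
M3 S506
G1 X105.720 Y199.936 F2251
G1 X100.873 Y201.868
M5
G0 X8.698 Y232.217
M3 S506
G1 X37.067 Y238.325 F2251
G1 X51.642 Y213.232
G1 X32.281 Y191.616
G1 X5.741 Y203.350
G1 X8.698 Y232.217
M5
G0 X39.594 Y31.836
M3 S506
G1 X17.010 Y7.995 F2251
G1 X7.655 Y39.474
G1 X39.594 Y31.836
M5
G0 X68.287 Y174.928
M3 S506
G1 X53.999 Y221.052 F2251
G1 X100.123 Y235.340
G1 X114.411 Y189.216
G1 X68.287 Y174.928
M5
G0 X43.006 Y241.555
M3 S506
G1 X89.578 Y241.555 F2251
G1 X89.578 Y157.423
G1 X43.006 Y157.423
G1 X43.006 Y241.555
M5
G0 X10.995 Y158.712
M3 S506
G1 X118.313 Y131.401 F2251
G1 X59.300 Y151.300
G1 X39.680 Y49.791
G1 X95.475 Y88.929
G1 X133.286 Y215.873
M5

1 u = 1 mm; y_m = 253.674 − y.

[1] `<path>` open polyline, #ff0000→score S506 F2251: (111.196,46.164) → (105.720,199.936) → (100.873,201.868)

[2] `<polygon>` regular polygon, #ff0000→score S506 F2251: (8.698,232.217) → (37.067,238.325) → (51.642,213.232) → (32.281,191.616) → (5.741,203.350) → (8.698,232.217) (closed)

[3] `<polygon>` regular polygon, #ff0000→score S506 F2251: (39.594,31.836) → (17.010,7.995) → (7.655,39.474) → (39.594,31.836) (closed)

[4] `<polygon>` regular polygon, #ff0000→score S506 F2251: (68.287,174.928) → (53.999,221.052) → (100.123,235.340) → (114.411,189.216) → (68.287,174.928) (closed)

[5] `<path>` rectangle, #ff0000→score S506 F2251: (43.006,241.555) → (89.578,241.555) → (89.578,157.423) → (43.006,157.423) → (43.006,241.555) (closed)

[6] `<path>` open polyline, #ff0000→score S506 F2251: (10.995,158.712) → (118.313,131.401) → (59.300,151.300) → (39.680,49.791) → (95.475,88.929) → (133.286,215.873)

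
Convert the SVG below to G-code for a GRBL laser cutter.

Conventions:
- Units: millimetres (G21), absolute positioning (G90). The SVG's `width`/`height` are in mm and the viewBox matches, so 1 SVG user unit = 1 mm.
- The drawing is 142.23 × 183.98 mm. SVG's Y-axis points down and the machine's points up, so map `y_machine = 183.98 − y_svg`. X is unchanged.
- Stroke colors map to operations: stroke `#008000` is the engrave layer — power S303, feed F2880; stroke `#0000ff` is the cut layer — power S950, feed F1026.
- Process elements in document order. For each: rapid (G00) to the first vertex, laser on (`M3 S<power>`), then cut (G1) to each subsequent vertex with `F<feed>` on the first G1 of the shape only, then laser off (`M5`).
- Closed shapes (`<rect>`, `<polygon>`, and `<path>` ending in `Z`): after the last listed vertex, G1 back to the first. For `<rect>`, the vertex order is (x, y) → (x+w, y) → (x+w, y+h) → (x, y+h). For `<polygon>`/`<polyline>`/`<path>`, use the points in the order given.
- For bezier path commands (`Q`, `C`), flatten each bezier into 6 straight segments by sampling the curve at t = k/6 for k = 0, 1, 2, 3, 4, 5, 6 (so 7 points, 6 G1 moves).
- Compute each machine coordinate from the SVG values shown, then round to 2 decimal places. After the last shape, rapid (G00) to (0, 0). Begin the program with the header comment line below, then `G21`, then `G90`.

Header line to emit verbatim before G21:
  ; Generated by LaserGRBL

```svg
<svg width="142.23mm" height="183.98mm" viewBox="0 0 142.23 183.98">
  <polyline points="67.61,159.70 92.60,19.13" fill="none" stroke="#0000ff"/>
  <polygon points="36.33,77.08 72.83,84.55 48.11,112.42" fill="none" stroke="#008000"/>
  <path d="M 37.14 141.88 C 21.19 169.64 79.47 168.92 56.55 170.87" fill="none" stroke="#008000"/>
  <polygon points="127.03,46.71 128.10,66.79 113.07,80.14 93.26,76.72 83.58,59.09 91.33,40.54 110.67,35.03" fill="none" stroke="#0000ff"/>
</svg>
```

; Generated by LaserGRBL
G21
G90
G00 X67.61 Y24.28
M3 S950
G1 X92.60 Y164.85 F1026
M5
G00 X36.33 Y106.90
M3 S303
G1 X72.83 Y99.43 F2880
G1 X48.11 Y71.56
G1 X36.33 Y106.90
M5
G00 X37.14 Y42.10
M3 S303
G1 X34.63 Y30.45 F2880
G1 X40.18 Y22.68
G1 X49.46 Y17.93
G1 X58.16 Y15.32
G1 X61.96 Y14.01
G1 X56.55 Y13.11
M5
G00 X127.03 Y137.27
M3 S950
G1 X128.10 Y117.19 F1026
G1 X113.07 Y103.84
G1 X93.26 Y107.26
G1 X83.58 Y124.89
G1 X91.33 Y143.44
G1 X110.67 Y148.95
G1 X127.03 Y137.27
M5
G00 X0.00 Y0.00

viewBox `0 0 142.23 183.98` with mm width/height → 1 unit = 1 mm. Flip: y_m = 183.98 − y_svg.

**Shape 1** — `<polyline>` line segment, stroke `#0000ff` → cut (S950, F1026). Machine vertices: (67.61,24.28) → (92.60,164.85). Open path.

**Shape 2** — `<polygon>` regular polygon, stroke `#008000` → engrave (S303, F2880). Machine vertices: (36.33,106.90) → (72.83,99.43) → (48.11,71.56) → (36.33,106.90). Closed: final G1 returns to the first vertex.

**Shape 3** — `<path>` cubic bezier, stroke `#008000` → engrave (S303, F2880). Control points (SVG): P0=(37.14,141.88), P1=(21.19,169.64), P2=(79.47,168.92), P3=(56.55,170.87); sampled at t=k/6. Machine vertices: (37.14,42.10) → (34.63,30.45) → (40.18,22.68) → (49.46,17.93) → (58.16,15.32) → (61.96,14.01) → (56.55,13.11). Open path.

**Shape 4** — `<polygon>` regular polygon, stroke `#0000ff` → cut (S950, F1026). Machine vertices: (127.03,137.27) → (128.10,117.19) → (113.07,103.84) → (93.26,107.26) → (83.58,124.89) → (91.33,143.44) → (110.67,148.95) → (127.03,137.27). Closed: final G1 returns to the first vertex.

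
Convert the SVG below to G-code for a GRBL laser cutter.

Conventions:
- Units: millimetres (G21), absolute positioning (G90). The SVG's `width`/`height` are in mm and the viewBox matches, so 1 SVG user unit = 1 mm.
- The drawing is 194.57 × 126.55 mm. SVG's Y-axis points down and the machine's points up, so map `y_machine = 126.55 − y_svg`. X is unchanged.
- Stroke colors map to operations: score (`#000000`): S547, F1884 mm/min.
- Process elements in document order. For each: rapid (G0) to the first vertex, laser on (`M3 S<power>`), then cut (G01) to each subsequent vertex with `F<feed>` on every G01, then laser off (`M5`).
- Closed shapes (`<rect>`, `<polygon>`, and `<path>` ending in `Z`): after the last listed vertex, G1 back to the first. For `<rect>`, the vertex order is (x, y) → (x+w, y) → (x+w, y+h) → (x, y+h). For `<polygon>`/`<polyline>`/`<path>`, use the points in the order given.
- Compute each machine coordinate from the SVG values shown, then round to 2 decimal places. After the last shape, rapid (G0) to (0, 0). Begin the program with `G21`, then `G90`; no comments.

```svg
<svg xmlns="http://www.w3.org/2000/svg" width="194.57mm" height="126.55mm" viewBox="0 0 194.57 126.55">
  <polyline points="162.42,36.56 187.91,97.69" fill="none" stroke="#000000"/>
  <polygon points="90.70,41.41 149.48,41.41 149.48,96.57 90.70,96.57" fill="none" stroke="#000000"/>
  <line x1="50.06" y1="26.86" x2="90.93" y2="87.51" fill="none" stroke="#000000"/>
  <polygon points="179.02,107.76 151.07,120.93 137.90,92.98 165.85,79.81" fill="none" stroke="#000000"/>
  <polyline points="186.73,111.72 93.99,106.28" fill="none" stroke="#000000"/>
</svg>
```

G21
G90
G0 X162.42 Y89.99
M3 S547
G01 X187.91 Y28.86 F1884
M5
G0 X90.70 Y85.14
M3 S547
G01 X149.48 Y85.14 F1884
G01 X149.48 Y29.98 F1884
G01 X90.70 Y29.98 F1884
G01 X90.70 Y85.14 F1884
M5
G0 X50.06 Y99.69
M3 S547
G01 X90.93 Y39.04 F1884
M5
G0 X179.02 Y18.79
M3 S547
G01 X151.07 Y5.62 F1884
G01 X137.90 Y33.57 F1884
G01 X165.85 Y46.74 F1884
G01 X179.02 Y18.79 F1884
M5
G0 X186.73 Y14.83
M3 S547
G01 X93.99 Y20.27 F1884
M5
G0 X0.00 Y0.00

1 u = 1 mm; y_m = 126.55 − y.

[1] `<polyline>` line segment, #000000→score S547 F1884: (162.42,89.99) → (187.91,28.86)

[2] `<polygon>` rectangle, #000000→score S547 F1884: (90.70,85.14) → (149.48,85.14) → (149.48,29.98) → (90.70,29.98) → (90.70,85.14) (closed)

[3] `<line>` line segment, #000000→score S547 F1884: (50.06,99.69) → (90.93,39.04)

[4] `<polygon>` regular polygon, #000000→score S547 F1884: (179.02,18.79) → (151.07,5.62) → (137.90,33.57) → (165.85,46.74) → (179.02,18.79) (closed)

[5] `<polyline>` line segment, #000000→score S547 F1884: (186.73,14.83) → (93.99,20.27)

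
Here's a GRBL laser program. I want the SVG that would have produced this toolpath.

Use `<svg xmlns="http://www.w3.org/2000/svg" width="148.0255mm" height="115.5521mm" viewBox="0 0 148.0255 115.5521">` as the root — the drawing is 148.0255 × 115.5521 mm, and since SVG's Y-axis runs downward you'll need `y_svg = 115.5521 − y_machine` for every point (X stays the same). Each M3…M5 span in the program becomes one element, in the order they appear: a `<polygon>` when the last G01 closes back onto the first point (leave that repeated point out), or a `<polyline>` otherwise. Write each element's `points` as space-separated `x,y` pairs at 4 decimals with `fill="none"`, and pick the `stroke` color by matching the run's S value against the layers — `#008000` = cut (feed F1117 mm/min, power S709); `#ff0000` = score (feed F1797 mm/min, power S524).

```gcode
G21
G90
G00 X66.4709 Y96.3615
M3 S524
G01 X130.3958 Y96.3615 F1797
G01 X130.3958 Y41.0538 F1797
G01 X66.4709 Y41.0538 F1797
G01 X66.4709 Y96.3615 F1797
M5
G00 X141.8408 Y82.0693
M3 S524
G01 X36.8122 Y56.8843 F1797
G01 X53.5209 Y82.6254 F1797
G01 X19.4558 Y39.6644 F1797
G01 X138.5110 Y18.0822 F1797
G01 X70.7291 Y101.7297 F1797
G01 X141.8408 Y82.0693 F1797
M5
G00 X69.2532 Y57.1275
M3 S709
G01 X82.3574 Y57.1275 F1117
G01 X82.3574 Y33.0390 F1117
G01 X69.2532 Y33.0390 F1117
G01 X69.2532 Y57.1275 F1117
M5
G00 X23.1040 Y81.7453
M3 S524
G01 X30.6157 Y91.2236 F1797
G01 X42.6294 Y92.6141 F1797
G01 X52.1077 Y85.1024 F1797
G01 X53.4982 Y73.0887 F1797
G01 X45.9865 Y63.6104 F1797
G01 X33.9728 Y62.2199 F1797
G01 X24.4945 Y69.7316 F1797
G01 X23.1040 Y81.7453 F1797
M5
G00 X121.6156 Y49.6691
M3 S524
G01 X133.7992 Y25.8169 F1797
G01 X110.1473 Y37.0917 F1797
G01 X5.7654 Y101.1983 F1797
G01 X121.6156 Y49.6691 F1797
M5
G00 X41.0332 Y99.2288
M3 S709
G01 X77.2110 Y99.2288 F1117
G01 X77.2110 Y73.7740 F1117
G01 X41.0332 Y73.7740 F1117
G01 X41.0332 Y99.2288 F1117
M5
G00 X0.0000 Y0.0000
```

<svg xmlns="http://www.w3.org/2000/svg" width="148.0255mm" height="115.5521mm" viewBox="0 0 148.0255 115.5521">
  <polygon points="66.4709,19.1906 130.3958,19.1906 130.3958,74.4983 66.4709,74.4983" fill="none" stroke="#ff0000"/>
  <polygon points="141.8408,33.4828 36.8122,58.6678 53.5209,32.9267 19.4558,75.8877 138.5110,97.4699 70.7291,13.8224" fill="none" stroke="#ff0000"/>
  <polygon points="69.2532,58.4246 82.3574,58.4246 82.3574,82.5131 69.2532,82.5131" fill="none" stroke="#008000"/>
  <polygon points="23.1040,33.8068 30.6157,24.3285 42.6294,22.9380 52.1077,30.4497 53.4982,42.4634 45.9865,51.9417 33.9728,53.3322 24.4945,45.8205" fill="none" stroke="#ff0000"/>
  <polygon points="121.6156,65.8830 133.7992,89.7352 110.1473,78.4604 5.7654,14.3538" fill="none" stroke="#ff0000"/>
  <polygon points="41.0332,16.3233 77.2110,16.3233 77.2110,41.7781 41.0332,41.7781" fill="none" stroke="#008000"/>
</svg>

y_svg = 115.5521 − y_m.

[1] S524→`#ff0000` (score); closed run; points: 66.4709,19.1906 130.3958,19.1906 130.3958,74.4983 66.4709,74.4983

[2] S524→`#ff0000` (score); closed run; points: 141.8408,33.4828 36.8122,58.6678 53.5209,32.9267 19.4558,75.8877 138.5110,97.4699 70.7291,13.8224

[3] S709→`#008000` (cut); closed run; points: 69.2532,58.4246 82.3574,58.4246 82.3574,82.5131 69.2532,82.5131

[4] S524→`#ff0000` (score); closed run; points: 23.1040,33.8068 30.6157,24.3285 42.6294,22.9380 52.1077,30.4497 53.4982,42.4634 45.9865,51.9417 33.9728,53.3322 24.4945,45.8205

[5] S524→`#ff0000` (score); closed run; points: 121.6156,65.8830 133.7992,89.7352 110.1473,78.4604 5.7654,14.3538

[6] S709→`#008000` (cut); closed run; points: 41.0332,16.3233 77.2110,16.3233 77.2110,41.7781 41.0332,41.7781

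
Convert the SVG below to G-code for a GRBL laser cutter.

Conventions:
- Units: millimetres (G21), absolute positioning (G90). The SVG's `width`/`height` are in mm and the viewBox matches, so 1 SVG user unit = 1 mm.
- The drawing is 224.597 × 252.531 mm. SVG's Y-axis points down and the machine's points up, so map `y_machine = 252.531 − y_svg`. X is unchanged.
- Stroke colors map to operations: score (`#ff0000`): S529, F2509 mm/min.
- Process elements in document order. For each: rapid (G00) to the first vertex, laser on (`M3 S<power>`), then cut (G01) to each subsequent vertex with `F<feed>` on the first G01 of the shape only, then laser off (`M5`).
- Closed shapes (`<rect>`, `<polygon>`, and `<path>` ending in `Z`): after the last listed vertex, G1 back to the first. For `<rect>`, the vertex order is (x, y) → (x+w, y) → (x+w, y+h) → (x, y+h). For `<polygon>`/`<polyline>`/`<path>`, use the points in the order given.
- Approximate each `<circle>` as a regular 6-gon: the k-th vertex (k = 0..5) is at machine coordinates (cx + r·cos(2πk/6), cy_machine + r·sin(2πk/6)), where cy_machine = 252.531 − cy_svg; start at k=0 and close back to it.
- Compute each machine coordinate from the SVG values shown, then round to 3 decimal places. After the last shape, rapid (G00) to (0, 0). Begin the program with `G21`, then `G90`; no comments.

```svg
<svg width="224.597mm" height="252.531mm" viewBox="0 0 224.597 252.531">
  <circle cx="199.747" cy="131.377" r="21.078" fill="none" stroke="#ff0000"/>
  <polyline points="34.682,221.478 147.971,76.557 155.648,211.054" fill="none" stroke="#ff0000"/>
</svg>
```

G21
G90
G00 X220.825 Y121.154
M3 S529
G01 X210.286 Y139.408 F2509
G01 X189.208 Y139.408
G01 X178.669 Y121.154
G01 X189.208 Y102.900
G01 X210.286 Y102.900
G01 X220.825 Y121.154
M5
G00 X34.682 Y31.053
M3 S529
G01 X147.971 Y175.974 F2509
G01 X155.648 Y41.477
M5
G00 X0.000 Y0.000

1 u = 1 mm; y_m = 252.531 − y.

[1] `<circle>` circle, #ff0000→score S529 F2509: (220.825,121.154) → (210.286,139.408) → (189.208,139.408) → (178.669,121.154) → (189.208,102.900) → (210.286,102.900) → (220.825,121.154) (closed)

[2] `<polyline>` open polyline, #ff0000→score S529 F2509: (34.682,31.053) → (147.971,175.974) → (155.648,41.477)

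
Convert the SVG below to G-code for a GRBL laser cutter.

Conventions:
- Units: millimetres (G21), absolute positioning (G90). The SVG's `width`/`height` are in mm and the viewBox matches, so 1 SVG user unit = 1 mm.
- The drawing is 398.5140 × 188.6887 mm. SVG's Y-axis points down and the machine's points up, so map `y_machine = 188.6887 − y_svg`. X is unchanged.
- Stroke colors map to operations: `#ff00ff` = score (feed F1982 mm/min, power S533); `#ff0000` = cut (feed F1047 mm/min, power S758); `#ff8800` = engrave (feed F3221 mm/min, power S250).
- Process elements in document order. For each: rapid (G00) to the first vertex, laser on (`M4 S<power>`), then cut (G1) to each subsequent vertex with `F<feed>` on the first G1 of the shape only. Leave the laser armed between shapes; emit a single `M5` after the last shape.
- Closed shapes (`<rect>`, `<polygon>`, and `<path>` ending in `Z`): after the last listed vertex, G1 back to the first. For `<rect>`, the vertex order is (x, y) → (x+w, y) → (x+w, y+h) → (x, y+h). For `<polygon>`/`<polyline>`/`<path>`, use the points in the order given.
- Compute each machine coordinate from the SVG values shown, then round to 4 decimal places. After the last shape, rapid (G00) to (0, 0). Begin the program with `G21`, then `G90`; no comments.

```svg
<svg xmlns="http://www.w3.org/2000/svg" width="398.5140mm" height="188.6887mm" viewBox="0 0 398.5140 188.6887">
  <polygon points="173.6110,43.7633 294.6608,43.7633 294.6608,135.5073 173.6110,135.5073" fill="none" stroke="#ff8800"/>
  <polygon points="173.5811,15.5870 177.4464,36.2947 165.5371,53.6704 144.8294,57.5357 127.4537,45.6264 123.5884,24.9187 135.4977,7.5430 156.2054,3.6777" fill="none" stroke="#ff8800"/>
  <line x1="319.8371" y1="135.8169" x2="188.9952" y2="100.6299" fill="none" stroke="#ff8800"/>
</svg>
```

viewBox `0 0 398.5140 188.6887` with mm width/height → 1 unit = 1 mm. Flip: y_m = 188.6887 − y_svg.

**Shape 1** — `<polygon>` rectangle, stroke `#ff8800` → engrave (S250, F3221). Machine vertices: (173.6110,144.9254) → (294.6608,144.9254) → (294.6608,53.1814) → (173.6110,53.1814) → (173.6110,144.9254). Closed: final G1 returns to the first vertex.

**Shape 2** — `<polygon>` regular polygon, stroke `#ff8800` → engrave (S250, F3221). Machine vertices: (173.5811,173.1017) → (177.4464,152.3940) → (165.5371,135.0183) → (144.8294,131.1530) → (127.4537,143.0623) → (123.5884,163.7700) → (135.4977,181.1457) → (156.2054,185.0110) → (173.5811,173.1017). Closed: final G1 returns to the first vertex.

**Shape 3** — `<line>` line segment, stroke `#ff8800` → engrave (S250, F3221). Machine vertices: (319.8371,52.8718) → (188.9952,88.0588). Open path.

G21
G90
G00 X173.6110 Y144.9254
M4 S250
G1 X294.6608 Y144.9254 F3221
G1 X294.6608 Y53.1814
G1 X173.6110 Y53.1814
G1 X173.6110 Y144.9254
G00 X173.5811 Y173.1017
M4 S250
G1 X177.4464 Y152.3940 F3221
G1 X165.5371 Y135.0183
G1 X144.8294 Y131.1530
G1 X127.4537 Y143.0623
G1 X123.5884 Y163.7700
G1 X135.4977 Y181.1457
G1 X156.2054 Y185.0110
G1 X173.5811 Y173.1017
G00 X319.8371 Y52.8718
M4 S250
G1 X188.9952 Y88.0588 F3221
M5
G00 X0.0000 Y0.0000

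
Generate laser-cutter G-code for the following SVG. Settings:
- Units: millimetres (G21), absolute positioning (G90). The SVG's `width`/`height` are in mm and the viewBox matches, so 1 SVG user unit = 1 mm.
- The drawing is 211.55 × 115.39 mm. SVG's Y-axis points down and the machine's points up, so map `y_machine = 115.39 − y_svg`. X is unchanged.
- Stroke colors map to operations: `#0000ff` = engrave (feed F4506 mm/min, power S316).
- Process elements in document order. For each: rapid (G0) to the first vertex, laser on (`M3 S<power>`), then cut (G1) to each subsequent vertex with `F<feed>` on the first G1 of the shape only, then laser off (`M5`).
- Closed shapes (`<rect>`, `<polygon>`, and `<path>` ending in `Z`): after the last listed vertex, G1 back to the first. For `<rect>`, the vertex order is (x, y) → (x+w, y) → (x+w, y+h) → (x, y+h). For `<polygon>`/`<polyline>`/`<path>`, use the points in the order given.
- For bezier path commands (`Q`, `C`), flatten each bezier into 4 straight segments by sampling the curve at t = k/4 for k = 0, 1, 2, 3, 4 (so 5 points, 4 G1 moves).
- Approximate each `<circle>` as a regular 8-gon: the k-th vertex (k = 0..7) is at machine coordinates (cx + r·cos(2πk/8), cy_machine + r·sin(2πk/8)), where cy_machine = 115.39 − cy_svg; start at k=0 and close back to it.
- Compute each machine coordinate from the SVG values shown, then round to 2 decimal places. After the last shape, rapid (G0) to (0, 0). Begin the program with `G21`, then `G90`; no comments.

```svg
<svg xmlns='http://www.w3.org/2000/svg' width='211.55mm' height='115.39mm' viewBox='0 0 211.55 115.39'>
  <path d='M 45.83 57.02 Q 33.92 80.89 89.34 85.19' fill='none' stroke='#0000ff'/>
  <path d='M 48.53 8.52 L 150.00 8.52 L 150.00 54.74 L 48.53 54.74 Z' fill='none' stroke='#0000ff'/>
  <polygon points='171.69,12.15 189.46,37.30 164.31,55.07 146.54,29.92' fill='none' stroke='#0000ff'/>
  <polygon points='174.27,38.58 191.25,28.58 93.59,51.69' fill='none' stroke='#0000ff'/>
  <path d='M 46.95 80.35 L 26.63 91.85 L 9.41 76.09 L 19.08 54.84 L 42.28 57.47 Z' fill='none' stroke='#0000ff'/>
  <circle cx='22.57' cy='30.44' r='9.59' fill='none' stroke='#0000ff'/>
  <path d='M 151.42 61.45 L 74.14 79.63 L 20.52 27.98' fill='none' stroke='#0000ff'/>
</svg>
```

viewBox `0 0 211.55 115.39` with mm width/height → 1 unit = 1 mm. Flip: y_m = 115.39 − y_svg.

**Shape 1** — `<path>` quadratic bezier, stroke `#0000ff` → engrave (S316, F4506). Control points (SVG): P0=(45.83,57.02), P1=(33.92,80.89), P2=(89.34,85.19); sampled at t=k/4. Machine vertices: (45.83,58.37) → (44.08,47.66) → (50.75,39.39) → (65.84,33.57) → (89.34,30.20). Open path.

**Shape 2** — `<path>` rectangle, stroke `#0000ff` → engrave (S316, F4506). Machine vertices: (48.53,106.87) → (150.00,106.87) → (150.00,60.65) → (48.53,60.65) → (48.53,106.87). Closed: final G1 returns to the first vertex.

**Shape 3** — `<polygon>` regular polygon, stroke `#0000ff` → engrave (S316, F4506). Machine vertices: (171.69,103.24) → (189.46,78.09) → (164.31,60.32) → (146.54,85.47) → (171.69,103.24). Closed: final G1 returns to the first vertex.

**Shape 4** — `<polygon>` closed polygon, stroke `#0000ff` → engrave (S316, F4506). Machine vertices: (174.27,76.81) → (191.25,86.81) → (93.59,63.70) → (174.27,76.81). Closed: final G1 returns to the first vertex.

**Shape 5** — `<path>` regular polygon, stroke `#0000ff` → engrave (S316, F4506). Machine vertices: (46.95,35.04) → (26.63,23.54) → (9.41,39.30) → (19.08,60.55) → (42.28,57.92) → (46.95,35.04). Closed: final G1 returns to the first vertex.

**Shape 6** — `<circle>` circle, stroke `#0000ff` → engrave (S316, F4506). Machine vertices: (32.16,84.95) → (29.35,91.73) → (22.57,94.54) → (15.79,91.73) → (12.98,84.95) → (15.79,78.17) → (22.57,75.36) → (29.35,78.17) → (32.16,84.95). Closed: final G1 returns to the first vertex.

**Shape 7** — `<path>` open polyline, stroke `#0000ff` → engrave (S316, F4506). Machine vertices: (151.42,53.94) → (74.14,35.76) → (20.52,87.41). Open path.

G21
G90
G0 X45.83 Y58.37
M3 S316
G1 X44.08 Y47.66 F4506
G1 X50.75 Y39.39
G1 X65.84 Y33.57
G1 X89.34 Y30.20
M5
G0 X48.53 Y106.87
M3 S316
G1 X150.00 Y106.87 F4506
G1 X150.00 Y60.65
G1 X48.53 Y60.65
G1 X48.53 Y106.87
M5
G0 X171.69 Y103.24
M3 S316
G1 X189.46 Y78.09 F4506
G1 X164.31 Y60.32
G1 X146.54 Y85.47
G1 X171.69 Y103.24
M5
G0 X174.27 Y76.81
M3 S316
G1 X191.25 Y86.81 F4506
G1 X93.59 Y63.70
G1 X174.27 Y76.81
M5
G0 X46.95 Y35.04
M3 S316
G1 X26.63 Y23.54 F4506
G1 X9.41 Y39.30
G1 X19.08 Y60.55
G1 X42.28 Y57.92
G1 X46.95 Y35.04
M5
G0 X32.16 Y84.95
M3 S316
G1 X29.35 Y91.73 F4506
G1 X22.57 Y94.54
G1 X15.79 Y91.73
G1 X12.98 Y84.95
G1 X15.79 Y78.17
G1 X22.57 Y75.36
G1 X29.35 Y78.17
G1 X32.16 Y84.95
M5
G0 X151.42 Y53.94
M3 S316
G1 X74.14 Y35.76 F4506
G1 X20.52 Y87.41
M5
G0 X0.00 Y0.00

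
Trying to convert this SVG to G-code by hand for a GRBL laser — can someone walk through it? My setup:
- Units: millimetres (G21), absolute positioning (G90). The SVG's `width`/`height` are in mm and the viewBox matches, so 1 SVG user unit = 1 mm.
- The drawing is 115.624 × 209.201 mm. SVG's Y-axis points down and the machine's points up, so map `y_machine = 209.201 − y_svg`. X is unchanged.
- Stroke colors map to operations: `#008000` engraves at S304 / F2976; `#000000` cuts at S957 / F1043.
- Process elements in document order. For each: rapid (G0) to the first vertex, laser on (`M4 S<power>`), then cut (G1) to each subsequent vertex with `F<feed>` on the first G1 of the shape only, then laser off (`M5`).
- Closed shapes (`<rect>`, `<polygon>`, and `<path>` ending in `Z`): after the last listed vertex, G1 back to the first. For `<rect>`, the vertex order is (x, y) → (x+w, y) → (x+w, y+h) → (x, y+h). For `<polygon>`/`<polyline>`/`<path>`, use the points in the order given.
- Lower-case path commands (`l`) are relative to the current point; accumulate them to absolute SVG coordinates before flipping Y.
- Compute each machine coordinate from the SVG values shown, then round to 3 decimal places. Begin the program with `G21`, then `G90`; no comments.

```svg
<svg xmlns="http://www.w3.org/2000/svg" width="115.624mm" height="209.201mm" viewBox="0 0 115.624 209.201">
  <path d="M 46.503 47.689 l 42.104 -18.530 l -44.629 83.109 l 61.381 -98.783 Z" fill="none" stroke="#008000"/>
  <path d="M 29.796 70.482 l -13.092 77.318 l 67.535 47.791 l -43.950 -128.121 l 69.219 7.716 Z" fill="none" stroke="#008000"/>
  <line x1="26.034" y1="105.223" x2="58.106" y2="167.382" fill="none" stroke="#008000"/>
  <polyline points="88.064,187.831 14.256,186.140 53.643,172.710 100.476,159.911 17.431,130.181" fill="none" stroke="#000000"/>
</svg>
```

G21
G90
G0 X46.503 Y161.512
M4 S304
G1 X88.607 Y180.042 F2976
G1 X43.978 Y96.933
G1 X105.359 Y195.716
G1 X46.503 Y161.512
M5
G0 X29.796 Y138.719
M4 S304
G1 X16.704 Y61.401 F2976
G1 X84.239 Y13.610
G1 X40.289 Y141.731
G1 X109.508 Y134.015
G1 X29.796 Y138.719
M5
G0 X26.034 Y103.978
M4 S304
G1 X58.106 Y41.819 F2976
M5
G0 X88.064 Y21.370
M4 S957
G1 X14.256 Y23.061 F1043
G1 X53.643 Y36.491
G1 X100.476 Y49.290
G1 X17.431 Y79.020
M5

1 u = 1 mm; y_m = 209.201 − y.

[1] `<path>` closed polygon, #008000→engrave S304 F2976: (46.503,161.512) → (88.607,180.042) → (43.978,96.933) → (105.359,195.716) → (46.503,161.512) (closed)

[2] `<path>` closed polygon, #008000→engrave S304 F2976: (29.796,138.719) → (16.704,61.401) → (84.239,13.610) → (40.289,141.731) → (109.508,134.015) → (29.796,138.719) (closed)

[3] `<line>` line segment, #008000→engrave S304 F2976: (26.034,103.978) → (58.106,41.819)

[4] `<polyline>` open polyline, #000000→cut S957 F1043: (88.064,21.370) → (14.256,23.061) → (53.643,36.491) → (100.476,49.290) → (17.431,79.020)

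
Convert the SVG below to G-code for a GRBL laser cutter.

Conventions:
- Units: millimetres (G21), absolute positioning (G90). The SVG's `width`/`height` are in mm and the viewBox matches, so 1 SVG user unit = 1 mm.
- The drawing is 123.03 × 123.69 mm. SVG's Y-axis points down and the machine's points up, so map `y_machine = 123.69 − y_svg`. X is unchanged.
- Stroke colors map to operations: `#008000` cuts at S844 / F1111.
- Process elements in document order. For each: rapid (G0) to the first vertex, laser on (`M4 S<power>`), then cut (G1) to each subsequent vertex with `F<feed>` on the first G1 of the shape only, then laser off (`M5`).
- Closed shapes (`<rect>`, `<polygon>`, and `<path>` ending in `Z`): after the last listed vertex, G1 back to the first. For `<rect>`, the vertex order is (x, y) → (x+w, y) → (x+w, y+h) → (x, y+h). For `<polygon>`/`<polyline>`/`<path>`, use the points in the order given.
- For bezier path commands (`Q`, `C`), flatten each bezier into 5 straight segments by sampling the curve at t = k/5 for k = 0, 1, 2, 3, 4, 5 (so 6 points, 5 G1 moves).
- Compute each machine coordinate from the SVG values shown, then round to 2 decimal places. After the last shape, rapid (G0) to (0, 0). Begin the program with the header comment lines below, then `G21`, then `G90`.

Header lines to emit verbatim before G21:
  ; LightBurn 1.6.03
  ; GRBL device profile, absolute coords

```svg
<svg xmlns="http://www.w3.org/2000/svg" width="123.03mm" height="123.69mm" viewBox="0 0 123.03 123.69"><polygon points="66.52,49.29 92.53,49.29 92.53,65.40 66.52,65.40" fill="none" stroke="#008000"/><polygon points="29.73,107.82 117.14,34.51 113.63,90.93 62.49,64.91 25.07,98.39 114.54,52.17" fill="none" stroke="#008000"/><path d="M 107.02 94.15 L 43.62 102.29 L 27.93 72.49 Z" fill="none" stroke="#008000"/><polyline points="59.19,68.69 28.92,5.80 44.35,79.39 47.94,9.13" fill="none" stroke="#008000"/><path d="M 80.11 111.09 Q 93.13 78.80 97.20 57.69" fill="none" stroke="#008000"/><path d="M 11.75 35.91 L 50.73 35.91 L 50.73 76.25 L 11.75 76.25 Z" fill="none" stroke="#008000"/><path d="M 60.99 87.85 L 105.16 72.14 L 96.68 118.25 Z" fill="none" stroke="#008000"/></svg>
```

viewBox `0 0 123.03 123.69` with mm width/height → 1 unit = 1 mm. Flip: y_m = 123.69 − y_svg.

**Shape 1** — `<polygon>` rectangle, stroke `#008000` → cut (S844, F1111). Machine vertices: (66.52,74.40) → (92.53,74.40) → (92.53,58.29) → (66.52,58.29) → (66.52,74.40). Closed: final G1 returns to the first vertex.

**Shape 2** — `<polygon>` closed polygon, stroke `#008000` → cut (S844, F1111). Machine vertices: (29.73,15.87) → (117.14,89.18) → (113.63,32.76) → (62.49,58.78) → (25.07,25.30) → (114.54,71.52) → (29.73,15.87). Closed: final G1 returns to the first vertex.

**Shape 3** — `<path>` closed polygon, stroke `#008000` → cut (S844, F1111). Machine vertices: (107.02,29.54) → (43.62,21.40) → (27.93,51.20) → (107.02,29.54). Closed: final G1 returns to the first vertex.

**Shape 4** — `<polyline>` open polyline, stroke `#008000` → cut (S844, F1111). Machine vertices: (59.19,55.00) → (28.92,117.89) → (44.35,44.30) → (47.94,114.56). Open path.

**Shape 5** — `<path>` quadratic bezier, stroke `#008000` → cut (S844, F1111). Control points (SVG): P0=(80.11,111.09), P1=(93.13,78.80), P2=(97.20,57.69); sampled at t=k/5. Machine vertices: (80.11,12.60) → (84.96,25.07) → (89.09,36.64) → (92.51,47.32) → (95.21,57.11) → (97.20,66.00). Open path.

**Shape 6** — `<path>` rectangle, stroke `#008000` → cut (S844, F1111). Machine vertices: (11.75,87.78) → (50.73,87.78) → (50.73,47.44) → (11.75,47.44) → (11.75,87.78). Closed: final G1 returns to the first vertex.

**Shape 7** — `<path>` regular polygon, stroke `#008000` → cut (S844, F1111). Machine vertices: (60.99,35.84) → (105.16,51.55) → (96.68,5.44) → (60.99,35.84). Closed: final G1 returns to the first vertex.

; LightBurn 1.6.03
; GRBL device profile, absolute coords
G21
G90
G0 X66.52 Y74.40
M4 S844
G1 X92.53 Y74.40 F1111
G1 X92.53 Y58.29
G1 X66.52 Y58.29
G1 X66.52 Y74.40
M5
G0 X29.73 Y15.87
M4 S844
G1 X117.14 Y89.18 F1111
G1 X113.63 Y32.76
G1 X62.49 Y58.78
G1 X25.07 Y25.30
G1 X114.54 Y71.52
G1 X29.73 Y15.87
M5
G0 X107.02 Y29.54
M4 S844
G1 X43.62 Y21.40 F1111
G1 X27.93 Y51.20
G1 X107.02 Y29.54
M5
G0 X59.19 Y55.00
M4 S844
G1 X28.92 Y117.89 F1111
G1 X44.35 Y44.30
G1 X47.94 Y114.56
M5
G0 X80.11 Y12.60
M4 S844
G1 X84.96 Y25.07 F1111
G1 X89.09 Y36.64
G1 X92.51 Y47.32
G1 X95.21 Y57.11
G1 X97.20 Y66.00
M5
G0 X11.75 Y87.78
M4 S844
G1 X50.73 Y87.78 F1111
G1 X50.73 Y47.44
G1 X11.75 Y47.44
G1 X11.75 Y87.78
M5
G0 X60.99 Y35.84
M4 S844
G1 X105.16 Y51.55 F1111
G1 X96.68 Y5.44
G1 X60.99 Y35.84
M5
G0 X0.00 Y0.00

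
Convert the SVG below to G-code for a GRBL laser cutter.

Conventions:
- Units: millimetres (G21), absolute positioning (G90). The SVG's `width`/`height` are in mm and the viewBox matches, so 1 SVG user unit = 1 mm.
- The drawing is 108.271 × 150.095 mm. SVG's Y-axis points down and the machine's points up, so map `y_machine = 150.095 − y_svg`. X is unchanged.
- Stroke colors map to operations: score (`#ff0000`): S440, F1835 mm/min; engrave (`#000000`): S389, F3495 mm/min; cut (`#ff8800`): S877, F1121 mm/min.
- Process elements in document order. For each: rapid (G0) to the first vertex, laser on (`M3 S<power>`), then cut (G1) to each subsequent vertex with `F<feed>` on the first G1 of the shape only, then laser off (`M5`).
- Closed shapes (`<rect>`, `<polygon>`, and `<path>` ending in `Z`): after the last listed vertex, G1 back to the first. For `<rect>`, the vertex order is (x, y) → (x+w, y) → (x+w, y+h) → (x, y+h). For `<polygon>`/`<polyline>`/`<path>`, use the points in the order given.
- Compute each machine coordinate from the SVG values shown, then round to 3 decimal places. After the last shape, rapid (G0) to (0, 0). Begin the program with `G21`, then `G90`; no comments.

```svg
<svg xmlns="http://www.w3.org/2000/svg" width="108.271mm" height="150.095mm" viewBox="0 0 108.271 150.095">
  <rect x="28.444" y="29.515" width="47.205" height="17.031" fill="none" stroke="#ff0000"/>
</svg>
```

Since the viewBox matches the mm dimensions, user units are millimetres directly. The only transform is the Y-flip y_m = 150.095 − y_svg.

Shape 1 is a rectangle drawn with `<rect>`. Its stroke #ff0000 means score at S440, F1835. After flipping Y the toolpath is (28.444,120.580) → (75.649,120.580) → (75.649,103.549) → (28.444,103.549) → (28.444,120.580), returning to the start.

G21
G90
G0 X28.444 Y120.580
M3 S440
G1 X75.649 Y120.580 F1835
G1 X75.649 Y103.549
G1 X28.444 Y103.549
G1 X28.444 Y120.580
M5
G0 X0.000 Y0.000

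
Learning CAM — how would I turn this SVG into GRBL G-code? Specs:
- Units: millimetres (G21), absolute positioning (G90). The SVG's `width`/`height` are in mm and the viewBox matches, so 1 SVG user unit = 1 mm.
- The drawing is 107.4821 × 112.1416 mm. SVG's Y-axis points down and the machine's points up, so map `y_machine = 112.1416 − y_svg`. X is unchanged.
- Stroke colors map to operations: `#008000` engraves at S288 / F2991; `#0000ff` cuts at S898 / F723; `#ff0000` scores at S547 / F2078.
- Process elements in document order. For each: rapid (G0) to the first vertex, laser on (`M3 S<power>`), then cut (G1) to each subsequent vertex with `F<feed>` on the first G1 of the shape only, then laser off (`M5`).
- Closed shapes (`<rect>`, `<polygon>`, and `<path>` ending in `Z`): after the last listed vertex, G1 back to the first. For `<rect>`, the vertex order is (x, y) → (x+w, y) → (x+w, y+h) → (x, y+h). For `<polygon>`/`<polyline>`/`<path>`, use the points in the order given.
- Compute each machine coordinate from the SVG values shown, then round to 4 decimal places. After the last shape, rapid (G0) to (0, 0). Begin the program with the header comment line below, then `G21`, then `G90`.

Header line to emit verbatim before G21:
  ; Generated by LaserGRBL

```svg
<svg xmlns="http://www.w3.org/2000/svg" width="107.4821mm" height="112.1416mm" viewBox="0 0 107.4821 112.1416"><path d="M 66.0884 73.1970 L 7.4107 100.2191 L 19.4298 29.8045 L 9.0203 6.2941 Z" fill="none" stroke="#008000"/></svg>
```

Since the viewBox matches the mm dimensions, user units are millimetres directly. The only transform is the Y-flip y_m = 112.1416 − y_svg.

Shape 1 is a closed polygon drawn with `<path>`. Its stroke #008000 means engrave at S288, F2991. After flipping Y the toolpath is (66.0884,38.9446) → (7.4107,11.9225) → (19.4298,82.3371) → (9.0203,105.8475) → (66.0884,38.9446), returning to the start.

; Generated by LaserGRBL
G21
G90
G0 X66.0884 Y38.9446
M3 S288
G1 X7.4107 Y11.9225 F2991
G1 X19.4298 Y82.3371
G1 X9.0203 Y105.8475
G1 X66.0884 Y38.9446
M5
G0 X0.0000 Y0.0000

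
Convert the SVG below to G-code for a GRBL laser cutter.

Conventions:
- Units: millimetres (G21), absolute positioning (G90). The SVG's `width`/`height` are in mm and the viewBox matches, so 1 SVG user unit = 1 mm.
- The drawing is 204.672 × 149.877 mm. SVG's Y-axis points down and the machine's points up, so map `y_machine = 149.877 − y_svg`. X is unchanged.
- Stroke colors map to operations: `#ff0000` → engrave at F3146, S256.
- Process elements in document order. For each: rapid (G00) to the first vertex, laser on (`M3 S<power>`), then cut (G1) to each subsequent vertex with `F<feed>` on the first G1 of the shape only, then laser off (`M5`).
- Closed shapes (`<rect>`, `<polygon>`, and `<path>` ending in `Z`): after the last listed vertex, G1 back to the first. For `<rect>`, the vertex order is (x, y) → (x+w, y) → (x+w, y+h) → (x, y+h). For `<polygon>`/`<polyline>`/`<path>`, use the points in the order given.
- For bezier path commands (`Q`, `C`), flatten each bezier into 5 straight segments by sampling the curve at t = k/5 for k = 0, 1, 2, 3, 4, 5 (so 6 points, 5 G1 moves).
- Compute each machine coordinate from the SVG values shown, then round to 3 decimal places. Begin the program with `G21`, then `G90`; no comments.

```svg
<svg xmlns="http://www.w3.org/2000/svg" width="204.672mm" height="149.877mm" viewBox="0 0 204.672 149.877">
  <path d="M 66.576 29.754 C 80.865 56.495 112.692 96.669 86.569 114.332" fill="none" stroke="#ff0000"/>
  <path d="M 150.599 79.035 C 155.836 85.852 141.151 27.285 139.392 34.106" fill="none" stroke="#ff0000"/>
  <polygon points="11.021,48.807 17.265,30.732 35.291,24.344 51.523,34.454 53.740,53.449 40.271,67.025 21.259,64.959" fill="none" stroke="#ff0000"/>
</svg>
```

G21
G90
G00 X66.576 Y120.123
M3 S256
G1 X76.650 Y102.754 F3146
G1 X87.310 Y83.886
G1 X94.932 Y65.245
G1 X95.893 Y48.557
G1 X86.569 Y35.545
M5
G00 X150.599 Y70.842
M3 S256
G1 X151.613 Y73.552 F3146
G1 X149.423 Y85.677
G1 X145.605 Y100.939
G1 X141.736 Y113.063
G1 X139.392 Y115.771
M5
G00 X11.021 Y101.070
M3 S256
G1 X17.265 Y119.145 F3146
G1 X35.291 Y125.533
G1 X51.523 Y115.423
G1 X53.740 Y96.428
G1 X40.271 Y82.852
G1 X21.259 Y84.918
G1 X11.021 Y101.070
M5

viewBox `0 0 204.672 149.877` with mm width/height → 1 unit = 1 mm. Flip: y_m = 149.877 − y_svg.

**Shape 1** — `<path>` cubic bezier, stroke `#ff0000` → engrave (S256, F3146). Control points (SVG): P0=(66.576,29.754), P1=(80.865,56.495), P2=(112.692,96.669), P3=(86.569,114.332); sampled at t=k/5. Machine vertices: (66.576,120.123) → (76.650,102.754) → (87.310,83.886) → (94.932,65.245) → (95.893,48.557) → (86.569,35.545). Open path.

**Shape 2** — `<path>` cubic bezier, stroke `#ff0000` → engrave (S256, F3146). Control points (SVG): P0=(150.599,79.035), P1=(155.836,85.852), P2=(141.151,27.285), P3=(139.392,34.106); sampled at t=k/5. Machine vertices: (150.599,70.842) → (151.613,73.552) → (149.423,85.677) → (145.605,100.939) → (141.736,113.063) → (139.392,115.771). Open path.

**Shape 3** — `<polygon>` regular polygon, stroke `#ff0000` → engrave (S256, F3146). Machine vertices: (11.021,101.070) → (17.265,119.145) → (35.291,125.533) → (51.523,115.423) → (53.740,96.428) → (40.271,82.852) → (21.259,84.918) → (11.021,101.070). Closed: final G1 returns to the first vertex.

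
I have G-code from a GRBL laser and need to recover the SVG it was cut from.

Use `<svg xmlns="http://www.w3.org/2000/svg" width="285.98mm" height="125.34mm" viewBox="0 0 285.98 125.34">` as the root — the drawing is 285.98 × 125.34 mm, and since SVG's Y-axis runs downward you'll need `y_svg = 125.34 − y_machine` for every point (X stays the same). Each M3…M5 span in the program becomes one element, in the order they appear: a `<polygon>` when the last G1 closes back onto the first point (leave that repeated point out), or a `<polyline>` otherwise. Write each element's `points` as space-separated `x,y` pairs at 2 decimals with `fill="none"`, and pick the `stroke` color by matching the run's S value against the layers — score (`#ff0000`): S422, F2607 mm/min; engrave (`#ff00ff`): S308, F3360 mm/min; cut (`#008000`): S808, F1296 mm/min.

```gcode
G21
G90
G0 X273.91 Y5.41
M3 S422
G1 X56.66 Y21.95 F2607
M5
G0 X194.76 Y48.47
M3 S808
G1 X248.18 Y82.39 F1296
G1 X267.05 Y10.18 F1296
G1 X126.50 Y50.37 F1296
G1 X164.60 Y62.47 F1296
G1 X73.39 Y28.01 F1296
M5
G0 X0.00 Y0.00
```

Each laser-on run becomes one SVG element. Flip Y back into SVG space with y_svg = 125.34 − y_machine.

Run 1: power S422 maps to stroke `#ff0000` (score). The run is open, so emit a `<polyline>` with points (Y-flipped): 273.91,119.93 56.66,103.39.

Run 2: the run's S808 means `#008000` (cut). The run is open, so emit a `<polyline>` with points (Y-flipped): 194.76,76.87 248.18,42.95 267.05,115.16 126.50,74.97 164.60,62.87 73.39,97.33.

<svg xmlns="http://www.w3.org/2000/svg" width="285.98mm" height="125.34mm" viewBox="0 0 285.98 125.34">
  <polyline points="273.91,119.93 56.66,103.39" fill="none" stroke="#ff0000"/>
  <polyline points="194.76,76.87 248.18,42.95 267.05,115.16 126.50,74.97 164.60,62.87 73.39,97.33" fill="none" stroke="#008000"/>
</svg>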